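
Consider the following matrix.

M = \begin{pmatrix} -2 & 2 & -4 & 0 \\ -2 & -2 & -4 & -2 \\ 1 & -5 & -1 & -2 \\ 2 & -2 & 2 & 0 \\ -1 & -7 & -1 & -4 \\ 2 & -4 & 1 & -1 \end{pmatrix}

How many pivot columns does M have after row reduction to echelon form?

3

Row reduce to echelon form.
R2 ← R2 − R1: [0, -4, 0, -2]
R3 ← R3 + (1/2)·R1: [0, -4, -3, -2]
R4 ← R4 + R1: [0, 0, -2, 0]
R5 ← R5 − (1/2)·R1: [0, -8, 1, -4]
R6 ← R6 + R1: [0, -2, -3, -1]
R3 ← R3 − R2: [0, 0, -3, 0]
R5 ← R5 − (2)·R2: [0, 0, 1, 0]
R6 ← R6 − (1/2)·R2: [0, 0, -3, 0]
R4 ← R4 − (2/3)·R3: [0, 0, 0, 0]
R5 ← R5 + (1/3)·R3: [0, 0, 0, 0]
R6 ← R6 − R3: [0, 0, 0, 0]
Echelon form has 3 nonzero rows, so rank(M) = 3.
Each nonzero row contributes one pivot column: 3 pivot columns.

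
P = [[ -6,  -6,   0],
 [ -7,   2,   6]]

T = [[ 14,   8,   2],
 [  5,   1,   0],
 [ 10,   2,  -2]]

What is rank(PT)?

First compute PT:
[[-114, -54, -12],
 [-28, -42, -26]]
Now row reduce the product.
R2 ← R2 − (14/57)·R1: [0, -546/19, -438/19]
2 nonzero rows, so rank(PT) = 2.

2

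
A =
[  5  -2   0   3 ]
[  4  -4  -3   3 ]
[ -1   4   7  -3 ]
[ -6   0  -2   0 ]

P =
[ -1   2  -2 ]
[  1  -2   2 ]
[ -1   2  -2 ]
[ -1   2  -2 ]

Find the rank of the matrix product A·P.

First compute AP:
[[-10,  20, -20],
 [ -8,  16, -16],
 [  1,  -2,   2],
 [  8, -16,  16]]
Now row reduce the product.
R2 ← R2 − (4/5)·R1: [0, 0, 0]
R3 ← R3 + (1/10)·R1: [0, 0, 0]
R4 ← R4 + (4/5)·R1: [0, 0, 0]
1 nonzero row, so rank(AP) = 1.

1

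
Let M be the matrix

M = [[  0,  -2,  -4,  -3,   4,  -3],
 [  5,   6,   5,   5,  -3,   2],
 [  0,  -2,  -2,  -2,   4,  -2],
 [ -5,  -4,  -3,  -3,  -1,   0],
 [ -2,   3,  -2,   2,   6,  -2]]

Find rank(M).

Row reduce to echelon form.
Swap R1 ↔ R2
R4 ← R4 + R1: [0, 2, 2, 2, -4, 2]
R5 ← R5 + (2/5)·R1: [0, 27/5, 0, 4, 24/5, -6/5]
R3 ← R3 − R2: [0, 0, 2, 1, 0, 1]
R4 ← R4 + R2: [0, 0, -2, -1, 0, -1]
R5 ← R5 + (27/10)·R2: [0, 0, -54/5, -41/10, 78/5, -93/10]
R4 ← R4 + R3: [0, 0, 0, 0, 0, 0]
R5 ← R5 + (27/5)·R3: [0, 0, 0, 13/10, 78/5, -39/10]
Swap R4 ↔ R5
Echelon form has 4 nonzero rows, so rank(M) = 4.

4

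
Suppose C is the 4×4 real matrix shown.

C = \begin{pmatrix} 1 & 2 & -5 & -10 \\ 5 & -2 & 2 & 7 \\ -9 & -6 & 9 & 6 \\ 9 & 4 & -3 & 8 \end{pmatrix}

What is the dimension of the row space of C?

Row reduce to echelon form.
R2 ← R2 − (5)·R1: [0, -12, 27, 57]
R3 ← R3 + (9)·R1: [0, 12, -36, -84]
R4 ← R4 − (9)·R1: [0, -14, 42, 98]
R3 ← R3 + R2: [0, 0, -9, -27]
R4 ← R4 − (7/6)·R2: [0, 0, 21/2, 63/2]
R4 ← R4 + (7/6)·R3: [0, 0, 0, 0]
Echelon form has 3 nonzero rows, so rank(C) = 3.
The row space has dimension equal to the rank: 3.

3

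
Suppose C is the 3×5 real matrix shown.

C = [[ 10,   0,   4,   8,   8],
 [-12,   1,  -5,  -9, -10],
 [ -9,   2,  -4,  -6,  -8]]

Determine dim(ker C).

3

Row reduce to echelon form.
R2 ← R2 + (6/5)·R1: [0, 1, -1/5, 3/5, -2/5]
R3 ← R3 + (9/10)·R1: [0, 2, -2/5, 6/5, -4/5]
R3 ← R3 − (2)·R2: [0, 0, 0, 0, 0]
2 nonzero rows, so rank(C) = 2.
C has 5 columns; by rank–nullity, nullity = 5 − 2 = 3.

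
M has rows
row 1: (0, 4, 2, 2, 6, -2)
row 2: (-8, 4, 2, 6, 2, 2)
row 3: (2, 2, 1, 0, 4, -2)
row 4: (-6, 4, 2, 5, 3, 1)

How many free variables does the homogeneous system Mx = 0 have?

Row reduce to echelon form.
Swap R1 ↔ R2
R3 ← R3 + (1/4)·R1: [0, 3, 3/2, 3/2, 9/2, -3/2]
R4 ← R4 − (3/4)·R1: [0, 1, 1/2, 1/2, 3/2, -1/2]
R3 ← R3 − (3/4)·R2: [0, 0, 0, 0, 0, 0]
R4 ← R4 − (1/4)·R2: [0, 0, 0, 0, 0, 0]
2 nonzero rows, so rank(M) = 2.
M has 6 columns; by rank–nullity, nullity = 6 − 2 = 4.

4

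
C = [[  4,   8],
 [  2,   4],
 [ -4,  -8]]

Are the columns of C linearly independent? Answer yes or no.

no

Row reduce C to echelon form.
R2 ← R2 − (1/2)·R1: [0, 0]
R3 ← R3 + R1: [0, 0]
1 pivot among 2 columns.
Only 1 < 2 pivot columns, so the columns are linearly dependent.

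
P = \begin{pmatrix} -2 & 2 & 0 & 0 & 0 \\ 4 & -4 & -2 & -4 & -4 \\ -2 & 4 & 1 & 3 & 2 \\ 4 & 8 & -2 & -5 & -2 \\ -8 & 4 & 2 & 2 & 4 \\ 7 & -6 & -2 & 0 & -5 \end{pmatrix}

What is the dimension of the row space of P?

Row reduce to echelon form.
R2 ← R2 + (2)·R1: [0, 0, -2, -4, -4]
R3 ← R3 − R1: [0, 2, 1, 3, 2]
R4 ← R4 + (2)·R1: [0, 12, -2, -5, -2]
R5 ← R5 − (4)·R1: [0, -4, 2, 2, 4]
R6 ← R6 + (7/2)·R1: [0, 1, -2, 0, -5]
Swap R2 ↔ R3
R4 ← R4 − (6)·R2: [0, 0, -8, -23, -14]
R5 ← R5 + (2)·R2: [0, 0, 4, 8, 8]
R6 ← R6 − (1/2)·R2: [0, 0, -5/2, -3/2, -6]
R4 ← R4 − (4)·R3: [0, 0, 0, -7, 2]
R5 ← R5 + (2)·R3: [0, 0, 0, 0, 0]
R6 ← R6 − (5/4)·R3: [0, 0, 0, 7/2, -1]
R6 ← R6 + (1/2)·R4: [0, 0, 0, 0, 0]
Echelon form has 4 nonzero rows, so rank(P) = 4.
The row space has dimension equal to the rank: 4.

4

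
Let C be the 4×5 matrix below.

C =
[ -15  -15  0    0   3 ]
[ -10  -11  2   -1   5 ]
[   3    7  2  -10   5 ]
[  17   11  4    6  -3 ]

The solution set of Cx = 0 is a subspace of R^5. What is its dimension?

1

Row reduce to echelon form.
R2 ← R2 − (2/3)·R1: [0, -1, 2, -1, 3]
R3 ← R3 + (1/5)·R1: [0, 4, 2, -10, 28/5]
R4 ← R4 + (17/15)·R1: [0, -6, 4, 6, 2/5]
R3 ← R3 + (4)·R2: [0, 0, 10, -14, 88/5]
R4 ← R4 − (6)·R2: [0, 0, -8, 12, -88/5]
R4 ← R4 + (4/5)·R3: [0, 0, 0, 4/5, -88/25]
4 nonzero rows, so rank(C) = 4.
C has 5 columns; by rank–nullity, nullity = 5 − 4 = 1.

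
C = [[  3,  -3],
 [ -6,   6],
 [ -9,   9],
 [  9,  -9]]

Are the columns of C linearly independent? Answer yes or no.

Row reduce C to echelon form.
R2 ← R2 + (2)·R1: [0, 0]
R3 ← R3 + (3)·R1: [0, 0]
R4 ← R4 − (3)·R1: [0, 0]
1 pivot among 2 columns.
Only 1 < 2 pivot columns, so the columns are linearly dependent.

no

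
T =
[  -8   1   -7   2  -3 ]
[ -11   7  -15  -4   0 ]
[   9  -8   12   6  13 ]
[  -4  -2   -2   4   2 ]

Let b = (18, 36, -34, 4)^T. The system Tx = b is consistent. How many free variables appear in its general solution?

2

Row reduce the augmented matrix [T | b].
R2 ← R2 − (11/8)·R1: [0, 45/8, -43/8, -27/4, 33/8, 45/4]
R3 ← R3 + (9/8)·R1: [0, -55/8, 33/8, 33/4, 77/8, -55/4]
R4 ← R4 − (1/2)·R1: [0, -5/2, 3/2, 3, 7/2, -5]
R3 ← R3 + (11/9)·R2: [0, 0, -22/9, 0, 44/3, 0]
R4 ← R4 + (4/9)·R2: [0, 0, -8/9, 0, 16/3, 0]
R4 ← R4 − (4/11)·R3: [0, 0, 0, 0, 0, 0]
The echelon form has 3 nonzero rows, and every pivot lies in the first 5 columns, so rank(T) = rank([T|b]) = 3.
The system is consistent.
Free variables = (unknowns) − (rank) = 5 − 3 = 2.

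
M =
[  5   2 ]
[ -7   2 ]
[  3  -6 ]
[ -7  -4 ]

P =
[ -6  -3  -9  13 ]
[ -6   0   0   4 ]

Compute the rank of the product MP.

2

First compute MP:
[[-42, -15, -45,  73],
 [ 30,  21,  63, -83],
 [ 18,  -9, -27,  15],
 [ 66,  21,  63, -107]]
Now row reduce the product.
R2 ← R2 + (5/7)·R1: [0, 72/7, 216/7, -216/7]
R3 ← R3 + (3/7)·R1: [0, -108/7, -324/7, 324/7]
R4 ← R4 + (11/7)·R1: [0, -18/7, -54/7, 54/7]
R3 ← R3 + (3/2)·R2: [0, 0, 0, 0]
R4 ← R4 + (1/4)·R2: [0, 0, 0, 0]
2 nonzero rows, so rank(MP) = 2.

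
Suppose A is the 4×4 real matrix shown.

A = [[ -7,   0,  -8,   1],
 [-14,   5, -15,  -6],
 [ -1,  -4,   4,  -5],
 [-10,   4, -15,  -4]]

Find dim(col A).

4

Row reduce to echelon form.
R2 ← R2 − (2)·R1: [0, 5, 1, -8]
R3 ← R3 − (1/7)·R1: [0, -4, 36/7, -36/7]
R4 ← R4 − (10/7)·R1: [0, 4, -25/7, -38/7]
R3 ← R3 + (4/5)·R2: [0, 0, 208/35, -404/35]
R4 ← R4 − (4/5)·R2: [0, 0, -153/35, 34/35]
R4 ← R4 + (153/208)·R3: [0, 0, 0, -391/52]
Echelon form has 4 nonzero rows, so rank(A) = 4.
The column space has dimension equal to the rank: 4.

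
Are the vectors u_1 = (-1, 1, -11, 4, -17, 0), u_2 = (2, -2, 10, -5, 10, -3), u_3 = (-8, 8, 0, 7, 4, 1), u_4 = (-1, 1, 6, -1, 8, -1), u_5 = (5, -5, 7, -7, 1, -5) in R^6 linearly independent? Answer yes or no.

Form the matrix with these vectors as rows and row reduce.
R2 ← R2 + (2)·R1: [0, 0, -12, 3, -24, -3]
R3 ← R3 − (8)·R1: [0, 0, 88, -25, 140, 1]
R4 ← R4 − R1: [0, 0, 17, -5, 25, -1]
R5 ← R5 + (5)·R1: [0, 0, -48, 13, -84, -5]
R3 ← R3 + (22/3)·R2: [0, 0, 0, -3, -36, -21]
R4 ← R4 + (17/12)·R2: [0, 0, 0, -3/4, -9, -21/4]
R5 ← R5 − (4)·R2: [0, 0, 0, 1, 12, 7]
R4 ← R4 − (1/4)·R3: [0, 0, 0, 0, 0, 0]
R5 ← R5 + (1/3)·R3: [0, 0, 0, 0, 0, 0]
3 nonzero rows, so the 5 vectors span a space of dimension 3.
Since 3 < 5, the vectors are linearly dependent.

no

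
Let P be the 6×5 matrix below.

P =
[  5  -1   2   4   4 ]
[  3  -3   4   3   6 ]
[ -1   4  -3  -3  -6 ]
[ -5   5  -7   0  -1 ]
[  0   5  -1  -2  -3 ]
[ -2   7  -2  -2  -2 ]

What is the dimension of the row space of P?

5

Row reduce to echelon form.
R2 ← R2 − (3/5)·R1: [0, -12/5, 14/5, 3/5, 18/5]
R3 ← R3 + (1/5)·R1: [0, 19/5, -13/5, -11/5, -26/5]
R4 ← R4 + R1: [0, 4, -5, 4, 3]
R6 ← R6 + (2/5)·R1: [0, 33/5, -6/5, -2/5, -2/5]
R3 ← R3 + (19/12)·R2: [0, 0, 11/6, -5/4, 1/2]
R4 ← R4 + (5/3)·R2: [0, 0, -1/3, 5, 9]
R5 ← R5 + (25/12)·R2: [0, 0, 29/6, -3/4, 9/2]
R6 ← R6 + (11/4)·R2: [0, 0, 13/2, 5/4, 19/2]
R4 ← R4 + (2/11)·R3: [0, 0, 0, 105/22, 100/11]
R5 ← R5 − (29/11)·R3: [0, 0, 0, 28/11, 35/11]
R6 ← R6 − (39/11)·R3: [0, 0, 0, 125/22, 85/11]
R5 ← R5 − (8/15)·R4: [0, 0, 0, 0, -5/3]
R6 ← R6 − (25/21)·R4: [0, 0, 0, 0, -65/21]
R6 ← R6 − (13/7)·R5: [0, 0, 0, 0, 0]
Echelon form has 5 nonzero rows, so rank(P) = 5.
The row space has dimension equal to the rank: 5.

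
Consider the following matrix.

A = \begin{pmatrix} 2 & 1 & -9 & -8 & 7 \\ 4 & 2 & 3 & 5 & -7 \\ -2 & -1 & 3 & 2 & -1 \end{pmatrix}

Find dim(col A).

Row reduce to echelon form.
R2 ← R2 − (2)·R1: [0, 0, 21, 21, -21]
R3 ← R3 + R1: [0, 0, -6, -6, 6]
R3 ← R3 + (2/7)·R2: [0, 0, 0, 0, 0]
Echelon form has 2 nonzero rows, so rank(A) = 2.
The column space has dimension equal to the rank: 2.

2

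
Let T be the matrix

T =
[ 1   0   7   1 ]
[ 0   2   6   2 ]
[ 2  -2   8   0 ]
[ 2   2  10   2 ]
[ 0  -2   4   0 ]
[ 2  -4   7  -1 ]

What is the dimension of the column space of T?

Row reduce to echelon form.
R3 ← R3 − (2)·R1: [0, -2, -6, -2]
R4 ← R4 − (2)·R1: [0, 2, -4, 0]
R6 ← R6 − (2)·R1: [0, -4, -7, -3]
R3 ← R3 + R2: [0, 0, 0, 0]
R4 ← R4 − R2: [0, 0, -10, -2]
R5 ← R5 + R2: [0, 0, 10, 2]
R6 ← R6 + (2)·R2: [0, 0, 5, 1]
Swap R3 ↔ R4
R5 ← R5 + R3: [0, 0, 0, 0]
R6 ← R6 + (1/2)·R3: [0, 0, 0, 0]
Echelon form has 3 nonzero rows, so rank(T) = 3.
The column space has dimension equal to the rank: 3.

3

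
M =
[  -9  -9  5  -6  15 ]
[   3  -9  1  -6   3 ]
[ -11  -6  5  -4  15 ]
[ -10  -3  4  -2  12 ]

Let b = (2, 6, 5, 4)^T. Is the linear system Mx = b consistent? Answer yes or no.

Row reduce the augmented matrix [M | b].
R2 ← R2 + (1/3)·R1: [0, -12, 8/3, -8, 8, 20/3]
R3 ← R3 − (11/9)·R1: [0, 5, -10/9, 10/3, -10/3, 23/9]
R4 ← R4 − (10/9)·R1: [0, 7, -14/9, 14/3, -14/3, 16/9]
R3 ← R3 + (5/12)·R2: [0, 0, 0, 0, 0, 16/3]
R4 ← R4 + (7/12)·R2: [0, 0, 0, 0, 0, 17/3]
R4 ← R4 − (17/16)·R3: [0, 0, 0, 0, 0, 0]
The echelon form has 3 nonzero rows; the last pivot sits in the augmented column, so rank(M) = 2 but rank([M|b]) = 3.
Since the ranks differ, the system is inconsistent.

no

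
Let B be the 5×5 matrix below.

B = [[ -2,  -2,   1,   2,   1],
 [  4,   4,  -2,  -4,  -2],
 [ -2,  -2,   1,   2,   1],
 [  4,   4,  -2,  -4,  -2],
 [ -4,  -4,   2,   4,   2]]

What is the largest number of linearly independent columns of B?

1

Row reduce to echelon form.
R2 ← R2 + (2)·R1: [0, 0, 0, 0, 0]
R3 ← R3 − R1: [0, 0, 0, 0, 0]
R4 ← R4 + (2)·R1: [0, 0, 0, 0, 0]
R5 ← R5 − (2)·R1: [0, 0, 0, 0, 0]
Echelon form has 1 nonzero row, so rank(B) = 1.
The rank gives the maximum number of linearly independent columns: 1.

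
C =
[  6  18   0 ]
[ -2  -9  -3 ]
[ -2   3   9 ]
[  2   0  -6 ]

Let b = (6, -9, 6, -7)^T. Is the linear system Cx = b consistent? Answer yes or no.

no

Row reduce the augmented matrix [C | b].
R2 ← R2 + (1/3)·R1: [0, -3, -3, -7]
R3 ← R3 + (1/3)·R1: [0, 9, 9, 8]
R4 ← R4 − (1/3)·R1: [0, -6, -6, -9]
R3 ← R3 + (3)·R2: [0, 0, 0, -13]
R4 ← R4 − (2)·R2: [0, 0, 0, 5]
R4 ← R4 + (5/13)·R3: [0, 0, 0, 0]
The echelon form has 3 nonzero rows; the last pivot sits in the augmented column, so rank(C) = 2 but rank([C|b]) = 3.
Since the ranks differ, the system is inconsistent.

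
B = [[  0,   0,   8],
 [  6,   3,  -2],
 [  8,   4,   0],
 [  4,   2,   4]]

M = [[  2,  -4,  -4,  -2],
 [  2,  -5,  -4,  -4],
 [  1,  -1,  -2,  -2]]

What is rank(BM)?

2

First compute BM:
[[  8,  -8, -16, -16],
 [ 16, -37, -32, -20],
 [ 24, -52, -48, -32],
 [ 16, -30, -32, -24]]
Now row reduce the product.
R2 ← R2 − (2)·R1: [0, -21, 0, 12]
R3 ← R3 − (3)·R1: [0, -28, 0, 16]
R4 ← R4 − (2)·R1: [0, -14, 0, 8]
R3 ← R3 − (4/3)·R2: [0, 0, 0, 0]
R4 ← R4 − (2/3)·R2: [0, 0, 0, 0]
2 nonzero rows, so rank(BM) = 2.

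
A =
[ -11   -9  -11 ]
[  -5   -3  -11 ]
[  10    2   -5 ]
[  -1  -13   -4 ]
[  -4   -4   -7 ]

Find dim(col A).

3

Row reduce to echelon form.
R2 ← R2 − (5/11)·R1: [0, 12/11, -6]
R3 ← R3 + (10/11)·R1: [0, -68/11, -15]
R4 ← R4 − (1/11)·R1: [0, -134/11, -3]
R5 ← R5 − (4/11)·R1: [0, -8/11, -3]
R3 ← R3 + (17/3)·R2: [0, 0, -49]
R4 ← R4 + (67/6)·R2: [0, 0, -70]
R5 ← R5 + (2/3)·R2: [0, 0, -7]
R4 ← R4 − (10/7)·R3: [0, 0, 0]
R5 ← R5 − (1/7)·R3: [0, 0, 0]
Echelon form has 3 nonzero rows, so rank(A) = 3.
The column space has dimension equal to the rank: 3.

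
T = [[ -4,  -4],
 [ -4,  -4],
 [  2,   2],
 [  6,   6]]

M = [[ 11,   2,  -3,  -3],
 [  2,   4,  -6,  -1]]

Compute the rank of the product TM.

First compute TM:
[[-52, -24,  36,  16],
 [-52, -24,  36,  16],
 [ 26,  12, -18,  -8],
 [ 78,  36, -54, -24]]
Now row reduce the product.
R2 ← R2 − R1: [0, 0, 0, 0]
R3 ← R3 + (1/2)·R1: [0, 0, 0, 0]
R4 ← R4 + (3/2)·R1: [0, 0, 0, 0]
1 nonzero row, so rank(TM) = 1.

1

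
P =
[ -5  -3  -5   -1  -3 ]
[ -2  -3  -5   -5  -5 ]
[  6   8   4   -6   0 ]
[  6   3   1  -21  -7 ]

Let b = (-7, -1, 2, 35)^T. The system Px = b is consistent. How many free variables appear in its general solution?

Row reduce the augmented matrix [P | b].
R2 ← R2 − (2/5)·R1: [0, -9/5, -3, -23/5, -19/5, 9/5]
R3 ← R3 + (6/5)·R1: [0, 22/5, -2, -36/5, -18/5, -32/5]
R4 ← R4 + (6/5)·R1: [0, -3/5, -5, -111/5, -53/5, 133/5]
R3 ← R3 + (22/9)·R2: [0, 0, -28/3, -166/9, -116/9, -2]
R4 ← R4 − (1/3)·R2: [0, 0, -4, -62/3, -28/3, 26]
R4 ← R4 − (3/7)·R3: [0, 0, 0, -268/21, -80/21, 188/7]
The echelon form has 4 nonzero rows, and every pivot lies in the first 5 columns, so rank(P) = rank([P|b]) = 4.
The system is consistent.
Free variables = (unknowns) − (rank) = 5 − 4 = 1.

1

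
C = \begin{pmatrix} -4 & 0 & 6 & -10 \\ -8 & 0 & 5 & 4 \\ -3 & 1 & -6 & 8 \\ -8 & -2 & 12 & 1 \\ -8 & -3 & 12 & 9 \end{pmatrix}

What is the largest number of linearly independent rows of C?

4

Row reduce to echelon form.
R2 ← R2 − (2)·R1: [0, 0, -7, 24]
R3 ← R3 − (3/4)·R1: [0, 1, -21/2, 31/2]
R4 ← R4 − (2)·R1: [0, -2, 0, 21]
R5 ← R5 − (2)·R1: [0, -3, 0, 29]
Swap R2 ↔ R3
R4 ← R4 + (2)·R2: [0, 0, -21, 52]
R5 ← R5 + (3)·R2: [0, 0, -63/2, 151/2]
R4 ← R4 − (3)·R3: [0, 0, 0, -20]
R5 ← R5 − (9/2)·R3: [0, 0, 0, -65/2]
R5 ← R5 − (13/8)·R4: [0, 0, 0, 0]
Echelon form has 4 nonzero rows, so rank(C) = 4.
The rank gives the maximum number of linearly independent rows: 4.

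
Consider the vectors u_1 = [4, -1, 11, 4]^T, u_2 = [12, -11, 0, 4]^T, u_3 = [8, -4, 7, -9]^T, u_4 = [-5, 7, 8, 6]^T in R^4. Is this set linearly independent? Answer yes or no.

yes

Form the matrix with these vectors as rows and row reduce.
R2 ← R2 − (3)·R1: [0, -8, -33, -8]
R3 ← R3 − (2)·R1: [0, -2, -15, -17]
R4 ← R4 + (5/4)·R1: [0, 23/4, 87/4, 11]
R3 ← R3 − (1/4)·R2: [0, 0, -27/4, -15]
R4 ← R4 + (23/32)·R2: [0, 0, -63/32, 21/4]
R4 ← R4 − (7/24)·R3: [0, 0, 0, 77/8]
4 nonzero rows, so the 4 vectors span a space of dimension 4.
Since 4 = 4, the vectors are linearly independent.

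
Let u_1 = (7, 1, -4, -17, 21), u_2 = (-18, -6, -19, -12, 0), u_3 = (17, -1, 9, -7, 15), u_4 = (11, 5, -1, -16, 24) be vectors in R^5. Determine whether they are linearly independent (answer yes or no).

Form the matrix with these vectors as rows and row reduce.
R2 ← R2 + (18/7)·R1: [0, -24/7, -205/7, -390/7, 54]
R3 ← R3 − (17/7)·R1: [0, -24/7, 131/7, 240/7, -36]
R4 ← R4 − (11/7)·R1: [0, 24/7, 37/7, 75/7, -9]
R3 ← R3 − R2: [0, 0, 48, 90, -90]
R4 ← R4 + R2: [0, 0, -24, -45, 45]
R4 ← R4 + (1/2)·R3: [0, 0, 0, 0, 0]
3 nonzero rows, so the 4 vectors span a space of dimension 3.
Since 3 < 4, the vectors are linearly dependent.

no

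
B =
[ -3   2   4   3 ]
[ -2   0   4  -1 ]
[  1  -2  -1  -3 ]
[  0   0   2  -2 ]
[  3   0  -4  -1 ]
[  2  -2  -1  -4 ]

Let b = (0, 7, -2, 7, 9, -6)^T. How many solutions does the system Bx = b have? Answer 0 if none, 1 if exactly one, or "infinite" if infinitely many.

Row reduce the augmented matrix [B | b].
R2 ← R2 − (2/3)·R1: [0, -4/3, 4/3, -3, 7]
R3 ← R3 + (1/3)·R1: [0, -4/3, 1/3, -2, -2]
R5 ← R5 + R1: [0, 2, 0, 2, 9]
R6 ← R6 + (2/3)·R1: [0, -2/3, 5/3, -2, -6]
R3 ← R3 − R2: [0, 0, -1, 1, -9]
R5 ← R5 + (3/2)·R2: [0, 0, 2, -5/2, 39/2]
R6 ← R6 − (1/2)·R2: [0, 0, 1, -1/2, -19/2]
R4 ← R4 + (2)·R3: [0, 0, 0, 0, -11]
R5 ← R5 + (2)·R3: [0, 0, 0, -1/2, 3/2]
R6 ← R6 + R3: [0, 0, 0, 1/2, -37/2]
Swap R4 ↔ R5
R6 ← R6 + R4: [0, 0, 0, 0, -17]
R6 ← R6 − (17/11)·R5: [0, 0, 0, 0, 0]
The echelon form has 5 nonzero rows; the last pivot sits in the augmented column, so rank(B) = 4 but rank([B|b]) = 5.
Since the ranks differ, the system is inconsistent.
It has no solutions.

0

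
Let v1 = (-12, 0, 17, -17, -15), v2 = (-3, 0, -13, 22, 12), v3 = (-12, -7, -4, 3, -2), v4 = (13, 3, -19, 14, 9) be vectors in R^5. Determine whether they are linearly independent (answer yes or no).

yes

Form the matrix with these vectors as rows and row reduce.
R2 ← R2 − (1/4)·R1: [0, 0, -69/4, 105/4, 63/4]
R3 ← R3 − R1: [0, -7, -21, 20, 13]
R4 ← R4 + (13/12)·R1: [0, 3, -7/12, -53/12, -29/4]
Swap R2 ↔ R3
R4 ← R4 + (3/7)·R2: [0, 0, -115/12, 349/84, -47/28]
R4 ← R4 − (5/9)·R3: [0, 0, 0, -73/7, -73/7]
4 nonzero rows, so the 4 vectors span a space of dimension 4.
Since 4 = 4, the vectors are linearly independent.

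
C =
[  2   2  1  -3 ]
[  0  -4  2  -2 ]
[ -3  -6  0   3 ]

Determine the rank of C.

2

Row reduce to echelon form.
R3 ← R3 + (3/2)·R1: [0, -3, 3/2, -3/2]
R3 ← R3 − (3/4)·R2: [0, 0, 0, 0]
Echelon form has 2 nonzero rows, so rank(C) = 2.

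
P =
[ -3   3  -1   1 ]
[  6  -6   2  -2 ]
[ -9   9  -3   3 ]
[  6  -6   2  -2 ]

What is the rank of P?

Row reduce to echelon form.
R2 ← R2 + (2)·R1: [0, 0, 0, 0]
R3 ← R3 − (3)·R1: [0, 0, 0, 0]
R4 ← R4 + (2)·R1: [0, 0, 0, 0]
Echelon form has 1 nonzero row, so rank(P) = 1.

1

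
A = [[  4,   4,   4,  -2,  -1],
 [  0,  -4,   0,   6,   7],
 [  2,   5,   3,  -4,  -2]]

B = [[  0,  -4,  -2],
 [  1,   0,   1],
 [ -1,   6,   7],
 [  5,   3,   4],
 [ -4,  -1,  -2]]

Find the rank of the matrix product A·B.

First compute AB:
[[ -6,   3,  18],
 [ -2,  11,   6],
 [-10,   0,  10]]
Now row reduce the product.
R2 ← R2 − (1/3)·R1: [0, 10, 0]
R3 ← R3 − (5/3)·R1: [0, -5, -20]
R3 ← R3 + (1/2)·R2: [0, 0, -20]
3 nonzero rows, so rank(AB) = 3.

3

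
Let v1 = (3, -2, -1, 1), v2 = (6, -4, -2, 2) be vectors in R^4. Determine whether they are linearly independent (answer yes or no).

no

Form the matrix with these vectors as rows and row reduce.
R2 ← R2 − (2)·R1: [0, 0, 0, 0]
1 nonzero row, so the 2 vectors span a space of dimension 1.
Since 1 < 2, the vectors are linearly dependent.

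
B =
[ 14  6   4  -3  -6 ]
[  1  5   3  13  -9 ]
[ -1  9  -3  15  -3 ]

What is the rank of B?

3

Row reduce to echelon form.
R2 ← R2 − (1/14)·R1: [0, 32/7, 19/7, 185/14, -60/7]
R3 ← R3 + (1/14)·R1: [0, 66/7, -19/7, 207/14, -24/7]
R3 ← R3 − (33/16)·R2: [0, 0, -133/16, -399/32, 57/4]
Echelon form has 3 nonzero rows, so rank(B) = 3.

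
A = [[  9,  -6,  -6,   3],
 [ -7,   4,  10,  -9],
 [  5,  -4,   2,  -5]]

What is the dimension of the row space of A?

2

Row reduce to echelon form.
R2 ← R2 + (7/9)·R1: [0, -2/3, 16/3, -20/3]
R3 ← R3 − (5/9)·R1: [0, -2/3, 16/3, -20/3]
R3 ← R3 − R2: [0, 0, 0, 0]
Echelon form has 2 nonzero rows, so rank(A) = 2.
The row space has dimension equal to the rank: 2.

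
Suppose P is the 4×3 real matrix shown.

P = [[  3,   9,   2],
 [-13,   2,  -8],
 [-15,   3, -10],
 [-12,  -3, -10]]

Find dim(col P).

Row reduce to echelon form.
R2 ← R2 + (13/3)·R1: [0, 41, 2/3]
R3 ← R3 + (5)·R1: [0, 48, 0]
R4 ← R4 + (4)·R1: [0, 33, -2]
R3 ← R3 − (48/41)·R2: [0, 0, -32/41]
R4 ← R4 − (33/41)·R2: [0, 0, -104/41]
R4 ← R4 − (13/4)·R3: [0, 0, 0]
Echelon form has 3 nonzero rows, so rank(P) = 3.
The column space has dimension equal to the rank: 3.

3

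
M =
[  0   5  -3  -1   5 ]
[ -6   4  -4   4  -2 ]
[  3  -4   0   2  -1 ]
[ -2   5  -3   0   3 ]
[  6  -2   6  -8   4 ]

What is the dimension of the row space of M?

3

Row reduce to echelon form.
Swap R1 ↔ R2
R3 ← R3 + (1/2)·R1: [0, -2, -2, 4, -2]
R4 ← R4 − (1/3)·R1: [0, 11/3, -5/3, -4/3, 11/3]
R5 ← R5 + R1: [0, 2, 2, -4, 2]
R3 ← R3 + (2/5)·R2: [0, 0, -16/5, 18/5, 0]
R4 ← R4 − (11/15)·R2: [0, 0, 8/15, -3/5, 0]
R5 ← R5 − (2/5)·R2: [0, 0, 16/5, -18/5, 0]
R4 ← R4 + (1/6)·R3: [0, 0, 0, 0, 0]
R5 ← R5 + R3: [0, 0, 0, 0, 0]
Echelon form has 3 nonzero rows, so rank(M) = 3.
The row space has dimension equal to the rank: 3.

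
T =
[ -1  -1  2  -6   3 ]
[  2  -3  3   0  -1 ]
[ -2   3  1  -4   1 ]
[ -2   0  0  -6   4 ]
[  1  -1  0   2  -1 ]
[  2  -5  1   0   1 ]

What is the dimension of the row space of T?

Row reduce to echelon form.
R2 ← R2 + (2)·R1: [0, -5, 7, -12, 5]
R3 ← R3 − (2)·R1: [0, 5, -3, 8, -5]
R4 ← R4 − (2)·R1: [0, 2, -4, 6, -2]
R5 ← R5 + R1: [0, -2, 2, -4, 2]
R6 ← R6 + (2)·R1: [0, -7, 5, -12, 7]
R3 ← R3 + R2: [0, 0, 4, -4, 0]
R4 ← R4 + (2/5)·R2: [0, 0, -6/5, 6/5, 0]
R5 ← R5 − (2/5)·R2: [0, 0, -4/5, 4/5, 0]
R6 ← R6 − (7/5)·R2: [0, 0, -24/5, 24/5, 0]
R4 ← R4 + (3/10)·R3: [0, 0, 0, 0, 0]
R5 ← R5 + (1/5)·R3: [0, 0, 0, 0, 0]
R6 ← R6 + (6/5)·R3: [0, 0, 0, 0, 0]
Echelon form has 3 nonzero rows, so rank(T) = 3.
The row space has dimension equal to the rank: 3.

3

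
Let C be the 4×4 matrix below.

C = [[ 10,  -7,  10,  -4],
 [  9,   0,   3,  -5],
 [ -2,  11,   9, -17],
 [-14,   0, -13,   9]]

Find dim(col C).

Row reduce to echelon form.
R2 ← R2 − (9/10)·R1: [0, 63/10, -6, -7/5]
R3 ← R3 + (1/5)·R1: [0, 48/5, 11, -89/5]
R4 ← R4 + (7/5)·R1: [0, -49/5, 1, 17/5]
R3 ← R3 − (32/21)·R2: [0, 0, 141/7, -47/3]
R4 ← R4 + (14/9)·R2: [0, 0, -25/3, 11/9]
R4 ← R4 + (175/423)·R3: [0, 0, 0, -142/27]
Echelon form has 4 nonzero rows, so rank(C) = 4.
The column space has dimension equal to the rank: 4.

4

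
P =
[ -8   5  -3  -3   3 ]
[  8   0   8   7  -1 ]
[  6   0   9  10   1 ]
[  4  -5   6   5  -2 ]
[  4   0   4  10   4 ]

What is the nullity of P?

0

Row reduce to echelon form.
R2 ← R2 + R1: [0, 5, 5, 4, 2]
R3 ← R3 + (3/4)·R1: [0, 15/4, 27/4, 31/4, 13/4]
R4 ← R4 + (1/2)·R1: [0, -5/2, 9/2, 7/2, -1/2]
R5 ← R5 + (1/2)·R1: [0, 5/2, 5/2, 17/2, 11/2]
R3 ← R3 − (3/4)·R2: [0, 0, 3, 19/4, 7/4]
R4 ← R4 + (1/2)·R2: [0, 0, 7, 11/2, 1/2]
R5 ← R5 − (1/2)·R2: [0, 0, 0, 13/2, 9/2]
R4 ← R4 − (7/3)·R3: [0, 0, 0, -67/12, -43/12]
R5 ← R5 + (78/67)·R4: [0, 0, 0, 0, 22/67]
5 nonzero rows, so rank(P) = 5.
P has 5 columns; by rank–nullity, nullity = 5 − 5 = 0.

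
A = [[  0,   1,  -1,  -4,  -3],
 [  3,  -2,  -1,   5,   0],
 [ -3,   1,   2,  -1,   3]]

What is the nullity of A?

3

Row reduce to echelon form.
Swap R1 ↔ R2
R3 ← R3 + R1: [0, -1, 1, 4, 3]
R3 ← R3 + R2: [0, 0, 0, 0, 0]
2 nonzero rows, so rank(A) = 2.
A has 5 columns; by rank–nullity, nullity = 5 − 2 = 3.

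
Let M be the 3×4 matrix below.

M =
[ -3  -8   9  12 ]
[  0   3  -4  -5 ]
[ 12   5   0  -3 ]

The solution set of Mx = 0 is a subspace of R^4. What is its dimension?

2

Row reduce to echelon form.
R3 ← R3 + (4)·R1: [0, -27, 36, 45]
R3 ← R3 + (9)·R2: [0, 0, 0, 0]
2 nonzero rows, so rank(M) = 2.
M has 4 columns; by rank–nullity, nullity = 4 − 2 = 2.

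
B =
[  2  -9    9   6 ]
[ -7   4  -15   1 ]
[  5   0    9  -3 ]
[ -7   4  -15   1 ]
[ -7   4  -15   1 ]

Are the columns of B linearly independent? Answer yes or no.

no

Row reduce B to echelon form.
R2 ← R2 + (7/2)·R1: [0, -55/2, 33/2, 22]
R3 ← R3 − (5/2)·R1: [0, 45/2, -27/2, -18]
R4 ← R4 + (7/2)·R1: [0, -55/2, 33/2, 22]
R5 ← R5 + (7/2)·R1: [0, -55/2, 33/2, 22]
R3 ← R3 + (9/11)·R2: [0, 0, 0, 0]
R4 ← R4 − R2: [0, 0, 0, 0]
R5 ← R5 − R2: [0, 0, 0, 0]
2 pivots among 4 columns.
Only 2 < 4 pivot columns, so the columns are linearly dependent.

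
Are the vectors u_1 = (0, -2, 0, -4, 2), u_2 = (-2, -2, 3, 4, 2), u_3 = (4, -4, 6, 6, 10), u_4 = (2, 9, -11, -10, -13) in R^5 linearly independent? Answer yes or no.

no

Form the matrix with these vectors as rows and row reduce.
Swap R1 ↔ R2
R3 ← R3 + (2)·R1: [0, -8, 12, 14, 14]
R4 ← R4 + R1: [0, 7, -8, -6, -11]
R3 ← R3 − (4)·R2: [0, 0, 12, 30, 6]
R4 ← R4 + (7/2)·R2: [0, 0, -8, -20, -4]
R4 ← R4 + (2/3)·R3: [0, 0, 0, 0, 0]
3 nonzero rows, so the 4 vectors span a space of dimension 3.
Since 3 < 4, the vectors are linearly dependent.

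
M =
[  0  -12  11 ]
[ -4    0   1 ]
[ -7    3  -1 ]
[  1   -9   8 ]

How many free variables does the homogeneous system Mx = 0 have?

1

Row reduce to echelon form.
Swap R1 ↔ R2
R3 ← R3 − (7/4)·R1: [0, 3, -11/4]
R4 ← R4 + (1/4)·R1: [0, -9, 33/4]
R3 ← R3 + (1/4)·R2: [0, 0, 0]
R4 ← R4 − (3/4)·R2: [0, 0, 0]
2 nonzero rows, so rank(M) = 2.
M has 3 columns; by rank–nullity, nullity = 3 − 2 = 1.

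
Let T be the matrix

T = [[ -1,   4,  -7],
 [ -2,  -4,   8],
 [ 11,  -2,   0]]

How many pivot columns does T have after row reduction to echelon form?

Row reduce to echelon form.
R2 ← R2 − (2)·R1: [0, -12, 22]
R3 ← R3 + (11)·R1: [0, 42, -77]
R3 ← R3 + (7/2)·R2: [0, 0, 0]
Echelon form has 2 nonzero rows, so rank(T) = 2.
Each nonzero row contributes one pivot column: 2 pivot columns.

2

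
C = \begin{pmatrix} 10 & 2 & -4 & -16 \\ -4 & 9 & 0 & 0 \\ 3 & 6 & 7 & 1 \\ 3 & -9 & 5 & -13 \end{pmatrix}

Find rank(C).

Row reduce to echelon form.
R2 ← R2 + (2/5)·R1: [0, 49/5, -8/5, -32/5]
R3 ← R3 − (3/10)·R1: [0, 27/5, 41/5, 29/5]
R4 ← R4 − (3/10)·R1: [0, -48/5, 31/5, -41/5]
R3 ← R3 − (27/49)·R2: [0, 0, 445/49, 457/49]
R4 ← R4 + (48/49)·R2: [0, 0, 227/49, -709/49]
R4 ← R4 − (227/445)·R3: [0, 0, 0, -8556/445]
Echelon form has 4 nonzero rows, so rank(C) = 4.

4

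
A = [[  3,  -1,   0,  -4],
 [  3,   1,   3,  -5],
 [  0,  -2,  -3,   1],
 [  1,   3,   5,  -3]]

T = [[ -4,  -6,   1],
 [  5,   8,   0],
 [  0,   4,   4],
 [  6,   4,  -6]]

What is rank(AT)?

First compute AT:
[[-41, -42,  27],
 [-37, -18,  45],
 [ -4, -24, -18],
 [ -7,  26,  39]]
Now row reduce the product.
R2 ← R2 − (37/41)·R1: [0, 816/41, 846/41]
R3 ← R3 − (4/41)·R1: [0, -816/41, -846/41]
R4 ← R4 − (7/41)·R1: [0, 1360/41, 1410/41]
R3 ← R3 + R2: [0, 0, 0]
R4 ← R4 − (5/3)·R2: [0, 0, 0]
2 nonzero rows, so rank(AT) = 2.

2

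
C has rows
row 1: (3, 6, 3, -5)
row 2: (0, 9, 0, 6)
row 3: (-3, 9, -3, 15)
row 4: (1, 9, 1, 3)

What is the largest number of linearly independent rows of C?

Row reduce to echelon form.
R3 ← R3 + R1: [0, 15, 0, 10]
R4 ← R4 − (1/3)·R1: [0, 7, 0, 14/3]
R3 ← R3 − (5/3)·R2: [0, 0, 0, 0]
R4 ← R4 − (7/9)·R2: [0, 0, 0, 0]
Echelon form has 2 nonzero rows, so rank(C) = 2.
The rank gives the maximum number of linearly independent rows: 2.

2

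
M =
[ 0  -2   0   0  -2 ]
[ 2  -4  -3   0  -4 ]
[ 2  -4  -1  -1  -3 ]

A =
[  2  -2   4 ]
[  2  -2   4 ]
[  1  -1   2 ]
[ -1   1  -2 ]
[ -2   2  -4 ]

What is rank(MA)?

First compute MA:
[[  0,   0,   0],
 [  1,  -1,   2],
 [  2,  -2,   4]]
Now row reduce the product.
Swap R1 ↔ R2
R3 ← R3 − (2)·R1: [0, 0, 0]
1 nonzero row, so rank(MA) = 1.

1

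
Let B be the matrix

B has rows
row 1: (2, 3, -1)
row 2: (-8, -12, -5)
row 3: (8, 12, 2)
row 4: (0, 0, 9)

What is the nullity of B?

Row reduce to echelon form.
R2 ← R2 + (4)·R1: [0, 0, -9]
R3 ← R3 − (4)·R1: [0, 0, 6]
R3 ← R3 + (2/3)·R2: [0, 0, 0]
R4 ← R4 + R2: [0, 0, 0]
2 nonzero rows, so rank(B) = 2.
B has 3 columns; by rank–nullity, nullity = 3 − 2 = 1.

1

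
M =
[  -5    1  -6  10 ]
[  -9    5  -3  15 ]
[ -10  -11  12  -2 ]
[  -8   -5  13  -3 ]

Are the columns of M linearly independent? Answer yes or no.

yes

Row reduce M to echelon form.
R2 ← R2 − (9/5)·R1: [0, 16/5, 39/5, -3]
R3 ← R3 − (2)·R1: [0, -13, 24, -22]
R4 ← R4 − (8/5)·R1: [0, -33/5, 113/5, -19]
R3 ← R3 + (65/16)·R2: [0, 0, 891/16, -547/16]
R4 ← R4 + (33/16)·R2: [0, 0, 619/16, -403/16]
R4 ← R4 − (619/891)·R3: [0, 0, 0, -1280/891]
4 pivots among 4 columns.
Every column is a pivot column, so the columns are linearly independent.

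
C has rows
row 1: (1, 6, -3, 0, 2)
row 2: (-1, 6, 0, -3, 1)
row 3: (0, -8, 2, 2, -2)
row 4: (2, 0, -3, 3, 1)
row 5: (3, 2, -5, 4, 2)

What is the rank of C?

2

Row reduce to echelon form.
R2 ← R2 + R1: [0, 12, -3, -3, 3]
R4 ← R4 − (2)·R1: [0, -12, 3, 3, -3]
R5 ← R5 − (3)·R1: [0, -16, 4, 4, -4]
R3 ← R3 + (2/3)·R2: [0, 0, 0, 0, 0]
R4 ← R4 + R2: [0, 0, 0, 0, 0]
R5 ← R5 + (4/3)·R2: [0, 0, 0, 0, 0]
Echelon form has 2 nonzero rows, so rank(C) = 2.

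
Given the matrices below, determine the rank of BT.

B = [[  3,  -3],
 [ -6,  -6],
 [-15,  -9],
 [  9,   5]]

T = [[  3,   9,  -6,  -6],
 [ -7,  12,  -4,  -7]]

First compute BT:
[[ 30,  -9,  -6,   3],
 [ 24, -126,  60,  78],
 [ 18, -243, 126, 153],
 [ -8, 141, -74, -89]]
Now row reduce the product.
R2 ← R2 − (4/5)·R1: [0, -594/5, 324/5, 378/5]
R3 ← R3 − (3/5)·R1: [0, -1188/5, 648/5, 756/5]
R4 ← R4 + (4/15)·R1: [0, 693/5, -378/5, -441/5]
R3 ← R3 − (2)·R2: [0, 0, 0, 0]
R4 ← R4 + (7/6)·R2: [0, 0, 0, 0]
2 nonzero rows, so rank(BT) = 2.

2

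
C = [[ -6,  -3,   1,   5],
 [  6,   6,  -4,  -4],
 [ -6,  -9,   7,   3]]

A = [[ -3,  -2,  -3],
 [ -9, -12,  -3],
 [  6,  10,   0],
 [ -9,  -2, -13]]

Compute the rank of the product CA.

2

First compute CA:
[[  6,  48, -38],
 [-60, -116,  16],
 [114, 184,   6]]
Now row reduce the product.
R2 ← R2 + (10)·R1: [0, 364, -364]
R3 ← R3 − (19)·R1: [0, -728, 728]
R3 ← R3 + (2)·R2: [0, 0, 0]
2 nonzero rows, so rank(CA) = 2.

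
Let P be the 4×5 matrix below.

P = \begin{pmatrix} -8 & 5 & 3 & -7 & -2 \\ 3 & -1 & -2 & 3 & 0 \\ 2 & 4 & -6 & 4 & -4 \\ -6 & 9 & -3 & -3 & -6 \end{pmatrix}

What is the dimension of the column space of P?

Row reduce to echelon form.
R2 ← R2 + (3/8)·R1: [0, 7/8, -7/8, 3/8, -3/4]
R3 ← R3 + (1/4)·R1: [0, 21/4, -21/4, 9/4, -9/2]
R4 ← R4 − (3/4)·R1: [0, 21/4, -21/4, 9/4, -9/2]
R3 ← R3 − (6)·R2: [0, 0, 0, 0, 0]
R4 ← R4 − (6)·R2: [0, 0, 0, 0, 0]
Echelon form has 2 nonzero rows, so rank(P) = 2.
The column space has dimension equal to the rank: 2.

2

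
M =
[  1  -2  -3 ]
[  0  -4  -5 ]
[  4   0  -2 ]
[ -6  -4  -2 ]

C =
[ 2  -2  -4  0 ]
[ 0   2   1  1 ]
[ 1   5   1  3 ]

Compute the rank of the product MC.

2

First compute MC:
[[ -1, -21,  -9, -11],
 [ -5, -33,  -9, -19],
 [  6, -18, -18,  -6],
 [-14,  -6,  18, -10]]
Now row reduce the product.
R2 ← R2 − (5)·R1: [0, 72, 36, 36]
R3 ← R3 + (6)·R1: [0, -144, -72, -72]
R4 ← R4 − (14)·R1: [0, 288, 144, 144]
R3 ← R3 + (2)·R2: [0, 0, 0, 0]
R4 ← R4 − (4)·R2: [0, 0, 0, 0]
2 nonzero rows, so rank(MC) = 2.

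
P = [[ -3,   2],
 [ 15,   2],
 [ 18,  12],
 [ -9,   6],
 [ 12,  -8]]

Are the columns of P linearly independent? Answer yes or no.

Row reduce P to echelon form.
R2 ← R2 + (5)·R1: [0, 12]
R3 ← R3 + (6)·R1: [0, 24]
R4 ← R4 − (3)·R1: [0, 0]
R5 ← R5 + (4)·R1: [0, 0]
R3 ← R3 − (2)·R2: [0, 0]
2 pivots among 2 columns.
Every column is a pivot column, so the columns are linearly independent.

yes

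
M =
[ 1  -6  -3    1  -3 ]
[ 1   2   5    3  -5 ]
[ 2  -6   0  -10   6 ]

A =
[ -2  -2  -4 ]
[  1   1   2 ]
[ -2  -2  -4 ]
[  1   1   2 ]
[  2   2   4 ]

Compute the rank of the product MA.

1

First compute MA:
[[ -7,  -7, -14],
 [-17, -17, -34],
 [ -8,  -8, -16]]
Now row reduce the product.
R2 ← R2 − (17/7)·R1: [0, 0, 0]
R3 ← R3 − (8/7)·R1: [0, 0, 0]
1 nonzero row, so rank(MA) = 1.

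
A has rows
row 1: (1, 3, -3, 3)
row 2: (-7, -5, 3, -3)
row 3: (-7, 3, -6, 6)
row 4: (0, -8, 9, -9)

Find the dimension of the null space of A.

Row reduce to echelon form.
R2 ← R2 + (7)·R1: [0, 16, -18, 18]
R3 ← R3 + (7)·R1: [0, 24, -27, 27]
R3 ← R3 − (3/2)·R2: [0, 0, 0, 0]
R4 ← R4 + (1/2)·R2: [0, 0, 0, 0]
2 nonzero rows, so rank(A) = 2.
A has 4 columns; by rank–nullity, nullity = 4 − 2 = 2.

2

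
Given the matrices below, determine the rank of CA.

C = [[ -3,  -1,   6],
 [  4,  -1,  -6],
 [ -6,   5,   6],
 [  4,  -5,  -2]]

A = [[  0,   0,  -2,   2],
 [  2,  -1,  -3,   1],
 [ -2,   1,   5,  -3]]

2

First compute CA:
[[-14,   7,  39, -25],
 [ 10,  -5, -35,  25],
 [ -2,   1,  27, -25],
 [ -6,   3,  -3,   9]]
Now row reduce the product.
R2 ← R2 + (5/7)·R1: [0, 0, -50/7, 50/7]
R3 ← R3 − (1/7)·R1: [0, 0, 150/7, -150/7]
R4 ← R4 − (3/7)·R1: [0, 0, -138/7, 138/7]
R3 ← R3 + (3)·R2: [0, 0, 0, 0]
R4 ← R4 − (69/25)·R2: [0, 0, 0, 0]
2 nonzero rows, so rank(CA) = 2.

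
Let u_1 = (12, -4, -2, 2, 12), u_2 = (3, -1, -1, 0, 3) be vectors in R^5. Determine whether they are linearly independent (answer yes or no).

Form the matrix with these vectors as rows and row reduce.
R2 ← R2 − (1/4)·R1: [0, 0, -1/2, -1/2, 0]
2 nonzero rows, so the 2 vectors span a space of dimension 2.
Since 2 = 2, the vectors are linearly independent.

yes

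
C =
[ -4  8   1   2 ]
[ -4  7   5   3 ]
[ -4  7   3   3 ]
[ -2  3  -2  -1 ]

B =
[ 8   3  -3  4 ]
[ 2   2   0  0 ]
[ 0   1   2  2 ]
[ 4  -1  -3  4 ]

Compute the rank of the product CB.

3

First compute CB:
[[ -8,   3,   8,  -6],
 [ -6,   4,  13,   6],
 [ -6,   2,   9,   2],
 [-14,  -1,   5, -16]]
Now row reduce the product.
R2 ← R2 − (3/4)·R1: [0, 7/4, 7, 21/2]
R3 ← R3 − (3/4)·R1: [0, -1/4, 3, 13/2]
R4 ← R4 − (7/4)·R1: [0, -25/4, -9, -11/2]
R3 ← R3 + (1/7)·R2: [0, 0, 4, 8]
R4 ← R4 + (25/7)·R2: [0, 0, 16, 32]
R4 ← R4 − (4)·R3: [0, 0, 0, 0]
3 nonzero rows, so rank(CB) = 3.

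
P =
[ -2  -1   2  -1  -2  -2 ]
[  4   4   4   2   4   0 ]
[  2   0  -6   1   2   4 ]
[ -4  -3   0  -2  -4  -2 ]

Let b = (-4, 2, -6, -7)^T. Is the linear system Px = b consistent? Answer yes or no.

no

Row reduce the augmented matrix [P | b].
R2 ← R2 + (2)·R1: [0, 2, 8, 0, 0, -4, -6]
R3 ← R3 + R1: [0, -1, -4, 0, 0, 2, -10]
R4 ← R4 − (2)·R1: [0, -1, -4, 0, 0, 2, 1]
R3 ← R3 + (1/2)·R2: [0, 0, 0, 0, 0, 0, -13]
R4 ← R4 + (1/2)·R2: [0, 0, 0, 0, 0, 0, -2]
R4 ← R4 − (2/13)·R3: [0, 0, 0, 0, 0, 0, 0]
The echelon form has 3 nonzero rows; the last pivot sits in the augmented column, so rank(P) = 2 but rank([P|b]) = 3.
Since the ranks differ, the system is inconsistent.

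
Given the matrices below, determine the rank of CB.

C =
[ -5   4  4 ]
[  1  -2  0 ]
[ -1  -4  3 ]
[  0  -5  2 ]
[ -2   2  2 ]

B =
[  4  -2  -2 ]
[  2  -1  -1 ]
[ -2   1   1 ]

First compute CB:
[[-20,  10,  10],
 [  0,   0,   0],
 [-18,   9,   9],
 [-14,   7,   7],
 [ -8,   4,   4]]
Now row reduce the product.
R3 ← R3 − (9/10)·R1: [0, 0, 0]
R4 ← R4 − (7/10)·R1: [0, 0, 0]
R5 ← R5 − (2/5)·R1: [0, 0, 0]
1 nonzero row, so rank(CB) = 1.

1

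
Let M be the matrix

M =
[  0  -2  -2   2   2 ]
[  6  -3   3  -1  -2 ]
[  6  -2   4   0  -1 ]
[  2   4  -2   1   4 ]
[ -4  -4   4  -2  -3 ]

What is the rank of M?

Row reduce to echelon form.
Swap R1 ↔ R2
R3 ← R3 − R1: [0, 1, 1, 1, 1]
R4 ← R4 − (1/3)·R1: [0, 5, -3, 4/3, 14/3]
R5 ← R5 + (2/3)·R1: [0, -6, 6, -8/3, -13/3]
R3 ← R3 + (1/2)·R2: [0, 0, 0, 2, 2]
R4 ← R4 + (5/2)·R2: [0, 0, -8, 19/3, 29/3]
R5 ← R5 − (3)·R2: [0, 0, 12, -26/3, -31/3]
Swap R3 ↔ R4
R5 ← R5 + (3/2)·R3: [0, 0, 0, 5/6, 25/6]
R5 ← R5 − (5/12)·R4: [0, 0, 0, 0, 10/3]
Echelon form has 5 nonzero rows, so rank(M) = 5.

5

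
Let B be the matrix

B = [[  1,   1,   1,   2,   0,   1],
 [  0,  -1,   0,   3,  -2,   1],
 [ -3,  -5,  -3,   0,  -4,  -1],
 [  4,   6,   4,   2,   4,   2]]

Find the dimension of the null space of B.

Row reduce to echelon form.
R3 ← R3 + (3)·R1: [0, -2, 0, 6, -4, 2]
R4 ← R4 − (4)·R1: [0, 2, 0, -6, 4, -2]
R3 ← R3 − (2)·R2: [0, 0, 0, 0, 0, 0]
R4 ← R4 + (2)·R2: [0, 0, 0, 0, 0, 0]
2 nonzero rows, so rank(B) = 2.
B has 6 columns; by rank–nullity, nullity = 6 − 2 = 4.

4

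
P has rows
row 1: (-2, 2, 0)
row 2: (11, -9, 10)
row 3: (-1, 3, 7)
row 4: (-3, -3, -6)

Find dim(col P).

3

Row reduce to echelon form.
R2 ← R2 + (11/2)·R1: [0, 2, 10]
R3 ← R3 − (1/2)·R1: [0, 2, 7]
R4 ← R4 − (3/2)·R1: [0, -6, -6]
R3 ← R3 − R2: [0, 0, -3]
R4 ← R4 + (3)·R2: [0, 0, 24]
R4 ← R4 + (8)·R3: [0, 0, 0]
Echelon form has 3 nonzero rows, so rank(P) = 3.
The column space has dimension equal to the rank: 3.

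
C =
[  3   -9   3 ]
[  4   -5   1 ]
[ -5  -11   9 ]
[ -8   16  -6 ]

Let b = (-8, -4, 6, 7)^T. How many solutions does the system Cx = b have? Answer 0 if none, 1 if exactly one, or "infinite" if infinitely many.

Row reduce the augmented matrix [C | b].
R2 ← R2 − (4/3)·R1: [0, 7, -3, 20/3]
R3 ← R3 + (5/3)·R1: [0, -26, 14, -22/3]
R4 ← R4 + (8/3)·R1: [0, -8, 2, -43/3]
R3 ← R3 + (26/7)·R2: [0, 0, 20/7, 122/7]
R4 ← R4 + (8/7)·R2: [0, 0, -10/7, -47/7]
R4 ← R4 + (1/2)·R3: [0, 0, 0, 2]
The echelon form has 4 nonzero rows; the last pivot sits in the augmented column, so rank(C) = 3 but rank([C|b]) = 4.
Since the ranks differ, the system is inconsistent.
It has no solutions.

0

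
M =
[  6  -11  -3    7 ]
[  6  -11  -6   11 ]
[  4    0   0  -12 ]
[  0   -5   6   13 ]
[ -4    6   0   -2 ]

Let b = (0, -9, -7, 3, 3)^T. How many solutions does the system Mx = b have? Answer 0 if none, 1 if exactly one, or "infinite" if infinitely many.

Row reduce the augmented matrix [M | b].
R2 ← R2 − R1: [0, 0, -3, 4, -9]
R3 ← R3 − (2/3)·R1: [0, 22/3, 2, -50/3, -7]
R5 ← R5 + (2/3)·R1: [0, -4/3, -2, 8/3, 3]
Swap R2 ↔ R3
R4 ← R4 + (15/22)·R2: [0, 0, 81/11, 18/11, -39/22]
R5 ← R5 + (2/11)·R2: [0, 0, -18/11, -4/11, 19/11]
R4 ← R4 + (27/11)·R3: [0, 0, 0, 126/11, -525/22]
R5 ← R5 − (6/11)·R3: [0, 0, 0, -28/11, 73/11]
R5 ← R5 + (2/9)·R4: [0, 0, 0, 0, 4/3]
The echelon form has 5 nonzero rows; the last pivot sits in the augmented column, so rank(M) = 4 but rank([M|b]) = 5.
Since the ranks differ, the system is inconsistent.
It has no solutions.

0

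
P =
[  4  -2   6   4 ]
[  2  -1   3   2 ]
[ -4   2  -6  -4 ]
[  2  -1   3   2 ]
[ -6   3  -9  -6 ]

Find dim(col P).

Row reduce to echelon form.
R2 ← R2 − (1/2)·R1: [0, 0, 0, 0]
R3 ← R3 + R1: [0, 0, 0, 0]
R4 ← R4 − (1/2)·R1: [0, 0, 0, 0]
R5 ← R5 + (3/2)·R1: [0, 0, 0, 0]
Echelon form has 1 nonzero row, so rank(P) = 1.
The column space has dimension equal to the rank: 1.

1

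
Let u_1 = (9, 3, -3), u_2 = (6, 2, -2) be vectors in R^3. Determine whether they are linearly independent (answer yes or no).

no

Form the matrix with these vectors as rows and row reduce.
R2 ← R2 − (2/3)·R1: [0, 0, 0]
1 nonzero row, so the 2 vectors span a space of dimension 1.
Since 1 < 2, the vectors are linearly dependent.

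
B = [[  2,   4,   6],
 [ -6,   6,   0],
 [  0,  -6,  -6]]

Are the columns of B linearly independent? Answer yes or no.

no

Row reduce B to echelon form.
R2 ← R2 + (3)·R1: [0, 18, 18]
R3 ← R3 + (1/3)·R2: [0, 0, 0]
2 pivots among 3 columns.
Only 2 < 3 pivot columns, so the columns are linearly dependent.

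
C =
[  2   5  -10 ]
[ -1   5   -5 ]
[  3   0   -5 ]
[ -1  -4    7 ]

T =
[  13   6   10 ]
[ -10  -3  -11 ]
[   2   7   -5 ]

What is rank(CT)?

First compute CT:
[[-44, -73,  15],
 [-73, -56, -40],
 [ 29, -17,  55],
 [ 41,  55,  -1]]
Now row reduce the product.
R2 ← R2 − (73/44)·R1: [0, 2865/44, -2855/44]
R3 ← R3 + (29/44)·R1: [0, -2865/44, 2855/44]
R4 ← R4 + (41/44)·R1: [0, -573/44, 571/44]
R3 ← R3 + R2: [0, 0, 0]
R4 ← R4 + (1/5)·R2: [0, 0, 0]
2 nonzero rows, so rank(CT) = 2.

2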